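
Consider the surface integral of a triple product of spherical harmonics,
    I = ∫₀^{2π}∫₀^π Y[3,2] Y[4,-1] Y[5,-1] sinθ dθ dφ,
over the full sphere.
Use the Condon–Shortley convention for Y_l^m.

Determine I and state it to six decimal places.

Checks pass: Σm=0; 12 even; l₃=5∈[1,7].
(2·3+1)(2·4+1)(2·5+1) = 693
Δ: 2! 4! 6! / 13! → 1/180180
sum: t=0:+1/576 t=1:−1/144 t=2:+1/576 = -1/288
3j²(3 4 5; 0 0 0) = Δ·Π!·Σ² = 20/1001  (sign +1)
sum: t=0:+1/432 t=1:−1/1152 = 5/3456
3j²(3 4 5; 2 -1 -1) = Δ·Π!·Σ² = 625/36036  (sign +1)
combine: 4πI² = 693·20/1001·625/36036 = 3125/13013
take √, sign +1: I = 0.13823925

0.138239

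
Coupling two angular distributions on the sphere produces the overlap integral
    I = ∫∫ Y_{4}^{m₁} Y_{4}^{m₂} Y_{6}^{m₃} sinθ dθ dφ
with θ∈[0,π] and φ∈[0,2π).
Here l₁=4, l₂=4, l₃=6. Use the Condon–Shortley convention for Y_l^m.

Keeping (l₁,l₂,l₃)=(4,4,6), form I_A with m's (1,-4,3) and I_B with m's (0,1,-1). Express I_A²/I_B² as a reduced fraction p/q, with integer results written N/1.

Shared (l₁,l₂,l₃)=(4,4,6): N and (l;000)² cancel in I_A²/I_B².
A: Δ = 2!·6!·6!/15! = 1/1261260; Racah Σ t=0..0: t=0:+1/51840 = 1/51840; ⇒ 3j(4 4 6; 1 -4 3)² = 8/429, sgn -1
B: Δ = 2!·6!·6!/15! = 1/1261260; Racah Σ t=0..2: t=0:+1/11520 t=1:−1/1728 t=2:+1/3456 = -7/34560; ⇒ 3j(4 4 6; 0 1 -1)² = 7/858, sgn +1
I_A²/I_B² = (8/429)/(7/858) = 16/7

16/7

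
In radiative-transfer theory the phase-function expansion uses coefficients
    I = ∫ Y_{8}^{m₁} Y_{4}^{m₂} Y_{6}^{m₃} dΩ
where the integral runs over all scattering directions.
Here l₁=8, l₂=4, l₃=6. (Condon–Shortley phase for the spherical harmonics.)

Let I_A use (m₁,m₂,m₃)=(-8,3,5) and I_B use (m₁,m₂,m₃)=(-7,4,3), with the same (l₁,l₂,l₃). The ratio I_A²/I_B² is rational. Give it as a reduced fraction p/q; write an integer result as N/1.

l's match ⇒ only the (l;m) 3-j factors differ between A and B.
A: triangle coeff Δ(8,4,6) = 1/23279256; Σ_t [6,6]: t=6:+1/2612736000 = 1/2612736000; (3j)²=77/2907 [(8 4 6; -8 3 5)], sign=-1
B: triangle coeff Δ(8,4,6) = 1/23279256; Σ_t [6,6]: t=6:+1/522547200 = 1/522547200; (3j)²=35/1938 [(8 4 6; -7 4 3)], sign=-1
I_A²/I_B² = (77/2907)/(35/1938) = 22/15

22/15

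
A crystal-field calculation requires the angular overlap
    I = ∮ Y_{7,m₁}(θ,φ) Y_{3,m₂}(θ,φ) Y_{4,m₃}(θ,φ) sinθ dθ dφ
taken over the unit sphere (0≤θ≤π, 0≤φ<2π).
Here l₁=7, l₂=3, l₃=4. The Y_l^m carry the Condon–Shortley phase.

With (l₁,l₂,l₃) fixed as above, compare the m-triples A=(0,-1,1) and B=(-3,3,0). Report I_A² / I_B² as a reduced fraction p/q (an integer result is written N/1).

Shared (l₁,l₂,l₃)=(7,3,4): N and (l;000)² cancel in I_A²/I_B².
A: Δ = 6!·8!·0!/15! = 1/45045; Racah Σ t=2..2: t=2:+1/34560 = 1/34560; ⇒ 3j(7 3 4; 0 -1 1)² = 7/429, sgn -1
B: Δ = 6!·8!·0!/15! = 1/45045; Racah Σ t=6..6: t=6:+1/414720 = 1/414720; ⇒ 3j(7 3 4; -3 3 0)² = 2/429, sgn +1
I_A²/I_B² = (7/429)/(2/429) = 7/2

7/2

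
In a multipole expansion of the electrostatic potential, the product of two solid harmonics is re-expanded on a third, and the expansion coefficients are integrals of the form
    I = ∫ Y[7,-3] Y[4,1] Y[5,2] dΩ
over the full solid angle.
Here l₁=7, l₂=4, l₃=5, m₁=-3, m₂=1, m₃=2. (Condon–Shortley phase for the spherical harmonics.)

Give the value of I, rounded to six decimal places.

Rules hold: Σm=0, L=16 even, 3≤5≤11.
N = 15·9·11 = 1485
Δ = 6!·8!·2!/17! = 1/6126120
Racah Σ t=2..4: t=2:+1/69120 t=3:−1/20736 t=4:+1/69120 = -1/51840
⇒ 3j(7 4 5; 0 0 0)² = 280/21879, sgn +1
Racah Σ t=3..5: t=3:−1/362880 t=4:+1/69120 t=5:−1/172800 = 43/7257600
⇒ 3j(7 4 5; -3 1 2)² = 1849/170170, sgn -1
4πI² = N·(3j₀)²·(3jₘ)² = 110940/537251
I = -1·√(0.206496/4π) = -0.12818893

-0.128189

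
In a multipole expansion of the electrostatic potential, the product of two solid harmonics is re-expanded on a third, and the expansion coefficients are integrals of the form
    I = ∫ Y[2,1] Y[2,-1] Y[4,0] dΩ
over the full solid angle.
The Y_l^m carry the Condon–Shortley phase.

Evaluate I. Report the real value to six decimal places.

m-sum 0 ✓  L=8 even ✓  0≤4≤4 ✓
Π(2lᵢ+1) = 5×5×9 = 225
triangle coeff Δ(2,2,4) = 1/630
Σ_t [0,0]: t=0:+1/16 = 1/16
(3j)²=2/35 [(2 2 4; 0 0 0)], sign=+1
Σ_t [0,0]: t=0:+1/36 = 1/36
(3j)²=8/315 [(2 2 4; 1 -1 0)], sign=+1
⇒ 4πI² = 16/49
I = (+1)√(16/49/(4π)) = 0.16119702

0.161197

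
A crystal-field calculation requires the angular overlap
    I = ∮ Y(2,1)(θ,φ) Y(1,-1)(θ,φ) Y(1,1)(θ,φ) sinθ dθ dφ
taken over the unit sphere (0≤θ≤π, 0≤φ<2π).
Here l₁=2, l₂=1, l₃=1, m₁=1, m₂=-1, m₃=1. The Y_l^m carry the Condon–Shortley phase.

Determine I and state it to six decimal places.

Σmᵢ = 1 ≠ 0, so the φ-integral vanishes; I = 0

0.000000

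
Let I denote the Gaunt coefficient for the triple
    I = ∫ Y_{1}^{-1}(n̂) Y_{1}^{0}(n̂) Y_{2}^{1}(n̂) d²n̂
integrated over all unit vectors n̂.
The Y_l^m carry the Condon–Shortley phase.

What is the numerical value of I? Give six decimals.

-0.218510

Rules hold: Σm=0, L=4 even, 0≤2≤2.
N = 3·3·5 = 45
Δ = 0!·2!·2!/5! = 1/30
Racah Σ t=0..0: t=0:+1/1 = 1/1
⇒ 3j(1 1 2; 0 0 0)² = 2/15, sgn +1
Racah Σ t=0..0: t=0:+1/2 = 1/2
⇒ 3j(1 1 2; -1 0 1)² = 1/10, sgn -1
4πI² = N·(3j₀)²·(3jₘ)² = 3/5
I = -1·√(0.6/4π) = -0.21850969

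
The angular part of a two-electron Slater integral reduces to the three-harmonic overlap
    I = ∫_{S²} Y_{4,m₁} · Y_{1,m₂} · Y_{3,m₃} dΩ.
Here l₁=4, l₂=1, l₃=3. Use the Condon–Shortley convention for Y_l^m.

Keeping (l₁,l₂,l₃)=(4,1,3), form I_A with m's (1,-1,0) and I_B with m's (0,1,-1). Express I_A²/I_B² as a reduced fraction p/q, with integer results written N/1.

Same 4,1,3: normalisation and zero-m 3j drop out of the ratio.
A: Δ: 2! 6! 0! / 9! → 1/252; sum: t=0:+1/72 = 1/72; 3j²(4 1 3; 1 -1 0) = Δ·Π!·Σ² = 5/126  (sign -1)
B: Δ: 2! 6! 0! / 9! → 1/252; sum: t=2:+1/96 = 1/96; 3j²(4 1 3; 0 1 -1) = Δ·Π!·Σ² = 1/42  (sign +1)
I_A²/I_B² = (5/126)/(1/42) = 5/3

5/3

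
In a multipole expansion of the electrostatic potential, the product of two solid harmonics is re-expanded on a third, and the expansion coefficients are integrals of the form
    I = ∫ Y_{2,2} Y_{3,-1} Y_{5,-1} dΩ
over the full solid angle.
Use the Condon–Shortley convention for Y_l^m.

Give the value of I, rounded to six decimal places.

-0.092802

Checks pass: Σm=0; 10 even; l₃=5∈[1,5].
(2·2+1)(2·3+1)(2·5+1) = 385
Δ: 0! 4! 6! / 11! → 1/2310
sum: t=0:+1/144 = 1/144
3j²(2 3 5; 0 0 0) = Δ·Π!·Σ² = 10/231  (sign -1)
sum: t=0:+1/1152 = 1/1152
3j²(2 3 5; 2 -1 -1) = Δ·Π!·Σ² = 1/154  (sign +1)
combine: 4πI² = 385·10/231·1/154 = 25/231
take √, sign -1: I = -0.09280237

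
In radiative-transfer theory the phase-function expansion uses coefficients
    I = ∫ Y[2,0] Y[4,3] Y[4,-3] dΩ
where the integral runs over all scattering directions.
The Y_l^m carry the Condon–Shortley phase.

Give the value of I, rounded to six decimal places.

Rules hold: Σm=0, L=10 even, 2≤4≤6.
N = 5·9·9 = 405
Δ = 2!·2!·6!/11! = 1/13860
Racah Σ t=0..2: t=0:+1/192 t=1:−1/36 t=2:+1/192 = -5/288
⇒ 3j(2 4 4; 0 0 0)² = 20/693, sgn -1
Racah Σ t=1..2: t=1:−1/720 t=2:+1/480 = 1/1440
⇒ 3j(2 4 4; 0 3 -3)² = 7/1980, sgn -1
4πI² = N·(3j₀)²·(3jₘ)² = 5/121
I = +1·√(0.0413223/4π) = 0.05734392

0.057344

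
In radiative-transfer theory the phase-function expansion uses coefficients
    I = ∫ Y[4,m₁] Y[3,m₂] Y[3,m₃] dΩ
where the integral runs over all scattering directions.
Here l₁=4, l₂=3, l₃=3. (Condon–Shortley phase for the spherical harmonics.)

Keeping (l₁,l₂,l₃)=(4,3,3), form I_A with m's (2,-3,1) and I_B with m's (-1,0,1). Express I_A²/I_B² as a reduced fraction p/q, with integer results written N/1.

18/5

l's match ⇒ only the (l;m) 3-j factors differ between A and B.
A: triangle coeff Δ(4,3,3) = 1/34650; Σ_t [0,0]: t=0:+1/192 = 1/192; (3j)²=3/77 [(4 3 3; 2 -3 1)], sign=+1
B: triangle coeff Δ(4,3,3) = 1/34650; Σ_t [1,3]: t=1:−1/288 t=2:+1/24 t=3:−1/48 = 5/288; (3j)²=5/462 [(4 3 3; -1 0 1)], sign=+1
I_A²/I_B² = (3/77)/(5/462) = 18/5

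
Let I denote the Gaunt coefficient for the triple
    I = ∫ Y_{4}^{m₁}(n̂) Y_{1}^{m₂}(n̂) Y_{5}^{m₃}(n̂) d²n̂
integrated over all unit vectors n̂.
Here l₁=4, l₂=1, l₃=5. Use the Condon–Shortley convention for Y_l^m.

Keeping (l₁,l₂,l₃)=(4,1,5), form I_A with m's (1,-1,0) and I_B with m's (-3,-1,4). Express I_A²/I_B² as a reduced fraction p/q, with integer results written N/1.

Shared (l₁,l₂,l₃)=(4,1,5): N and (l;000)² cancel in I_A²/I_B².
A: Δ = 0!·8!·2!/11! = 1/495; Racah Σ t=0..0: t=0:+1/1440 = 1/1440; ⇒ 3j(4 1 5; 1 -1 0)² = 2/99, sgn -1
B: Δ = 0!·8!·2!/11! = 1/495; Racah Σ t=0..0: t=0:+1/10080 = 1/10080; ⇒ 3j(4 1 5; -3 -1 4)² = 4/55, sgn -1
I_A²/I_B² = (2/99)/(4/55) = 5/18

5/18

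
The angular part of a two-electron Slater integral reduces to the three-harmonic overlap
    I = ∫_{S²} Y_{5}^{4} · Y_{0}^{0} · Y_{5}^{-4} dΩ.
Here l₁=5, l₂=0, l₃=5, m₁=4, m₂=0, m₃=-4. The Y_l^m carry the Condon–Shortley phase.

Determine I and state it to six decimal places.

0.282095

Rules hold: Σm=0, L=10 even, 5≤5≤5.
N = 11·1·11 = 121
Δ = 0!·10!·0!/11! = 1/11
Racah Σ t=0..0: t=0:+1/14400 = 1/14400
⇒ 3j(5 0 5; 0 0 0)² = 1/11, sgn -1
Racah Σ t=0..0: t=0:+1/362880 = 1/362880
⇒ 3j(5 0 5; 4 0 -4)² = 1/11, sgn -1
4πI² = N·(3j₀)²·(3jₘ)² = 1/1
I = +1·√(1/4π) = 0.28209479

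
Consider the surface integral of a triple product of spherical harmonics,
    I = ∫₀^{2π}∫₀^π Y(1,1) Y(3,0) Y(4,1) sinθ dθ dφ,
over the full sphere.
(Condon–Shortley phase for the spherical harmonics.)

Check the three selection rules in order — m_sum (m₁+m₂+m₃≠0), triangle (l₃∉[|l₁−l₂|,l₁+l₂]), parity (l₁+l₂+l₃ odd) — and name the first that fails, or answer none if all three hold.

m₁+m₂+m₃ = 1 + 0 + 1 = 2  ✗
triangle: |1−3|=2 ≤ l₃=4 ≤ 1+3=4
parity: l₁+l₂+l₃ = 8 is even

m_sum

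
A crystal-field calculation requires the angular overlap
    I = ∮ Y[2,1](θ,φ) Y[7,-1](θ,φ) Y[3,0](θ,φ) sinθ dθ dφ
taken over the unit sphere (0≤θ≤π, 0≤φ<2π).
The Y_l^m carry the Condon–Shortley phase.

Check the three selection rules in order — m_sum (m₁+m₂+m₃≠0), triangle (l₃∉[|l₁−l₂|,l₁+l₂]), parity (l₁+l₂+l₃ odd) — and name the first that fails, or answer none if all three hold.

triangle

m₁+m₂+m₃ = 1 − 1 + 0 = 0  ✓
triangle: |2−7|=5 ≤ l₃=3 ≤ 2+7=9  ✗
parity: l₁+l₂+l₃ = 12 is even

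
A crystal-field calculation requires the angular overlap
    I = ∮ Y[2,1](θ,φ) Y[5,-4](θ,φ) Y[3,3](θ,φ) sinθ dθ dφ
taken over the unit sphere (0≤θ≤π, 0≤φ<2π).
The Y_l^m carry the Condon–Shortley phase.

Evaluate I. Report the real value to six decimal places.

0.219610

m-sum 0 ✓  L=10 even ✓  3≤3≤7 ✓
Π(2lᵢ+1) = 5×11×7 = 385
triangle coeff Δ(2,5,3) = 1/2310
Σ_t [2,2]: t=2:+1/144 = 1/144
(3j)²=10/231 [(2 5 3; 0 0 0)], sign=-1
Σ_t [1,1]: t=1:−1/4320 = -1/4320
(3j)²=2/55 [(2 5 3; 1 -4 3)], sign=-1
⇒ 4πI² = 20/33
I = (+1)√(20/33/(4π)) = 0.21961050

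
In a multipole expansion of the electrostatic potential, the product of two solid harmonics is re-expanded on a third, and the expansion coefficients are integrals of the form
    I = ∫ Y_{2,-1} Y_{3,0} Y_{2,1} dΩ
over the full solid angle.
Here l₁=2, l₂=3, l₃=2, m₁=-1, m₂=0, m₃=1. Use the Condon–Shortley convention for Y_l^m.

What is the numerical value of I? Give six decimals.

Σlᵢ=7 odd — θ-integrand is odd under cosθ→−cosθ; I=0

0.000000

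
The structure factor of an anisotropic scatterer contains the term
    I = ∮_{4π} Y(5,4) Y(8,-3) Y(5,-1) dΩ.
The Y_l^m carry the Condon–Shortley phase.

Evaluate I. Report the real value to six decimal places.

0.162689

m-sum 0 ✓  L=18 even ✓  3≤5≤13 ✓
Π(2lᵢ+1) = 11×17×11 = 2057
triangle coeff Δ(5,8,5) = 1/37413090
Σ_t [3,5]: t=3:−1/1036800 t=4:+1/331776 t=5:−1/1036800 = 1/921600
(3j)²=490/46189 [(5 8 5; 0 0 0)], sign=-1
Σ_t [0,1]: t=0:+1/29030400 t=1:−1/5806080 = -1/7257600
(3j)²=64/4199 [(5 8 5; 4 -3 -1)], sign=-1
⇒ 4πI² = 344960/1037153
I = (+1)√(344960/1037153/(4π)) = 0.16268894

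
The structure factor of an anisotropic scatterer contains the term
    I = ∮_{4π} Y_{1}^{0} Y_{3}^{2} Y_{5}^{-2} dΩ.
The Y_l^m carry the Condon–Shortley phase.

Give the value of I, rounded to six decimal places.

|1−3|≤5≤1+3 violated ⇒ I = 0

0.000000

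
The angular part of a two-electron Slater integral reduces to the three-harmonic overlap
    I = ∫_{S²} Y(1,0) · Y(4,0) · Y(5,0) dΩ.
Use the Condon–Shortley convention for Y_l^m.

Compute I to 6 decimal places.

Checks pass: Σm=0; 10 even; l₃=5∈[3,5].
(2·1+1)(2·4+1)(2·5+1) = 297
Δ: 0! 2! 8! / 11! → 1/495
sum: t=0:+1/576 = 1/576
3j²(1 4 5; 0 0 0) = Δ·Π!·Σ² = 5/99  (sign -1)
(m-triple is (0,0,0) — same symbol as above.)
combine: 4πI² = 297·5/99·5/99 = 25/33
take √, sign +1: I = 0.24553200

0.245532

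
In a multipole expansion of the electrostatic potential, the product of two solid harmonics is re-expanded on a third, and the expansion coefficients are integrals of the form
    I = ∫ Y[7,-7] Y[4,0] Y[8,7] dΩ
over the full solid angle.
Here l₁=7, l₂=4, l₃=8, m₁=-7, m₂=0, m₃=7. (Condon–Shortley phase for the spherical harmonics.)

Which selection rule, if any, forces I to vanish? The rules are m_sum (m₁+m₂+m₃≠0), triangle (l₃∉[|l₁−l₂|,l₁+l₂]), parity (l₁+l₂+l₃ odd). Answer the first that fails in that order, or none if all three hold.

parity

Σmᵢ = 0  ✓
l₃∈[|l₁−l₂|,l₁+l₂]=[3,11], have l₃=8  ✓
Σlᵢ = 19 ⇒ odd  ✗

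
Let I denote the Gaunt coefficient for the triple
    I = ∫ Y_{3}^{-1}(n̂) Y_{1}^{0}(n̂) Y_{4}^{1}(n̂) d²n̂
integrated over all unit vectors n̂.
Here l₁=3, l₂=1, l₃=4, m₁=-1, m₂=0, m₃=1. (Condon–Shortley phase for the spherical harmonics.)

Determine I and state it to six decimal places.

-0.238414

Rules hold: Σm=0, L=8 even, 2≤4≤4.
N = 7·3·9 = 189
Δ = 0!·6!·2!/9! = 1/252
Racah Σ t=0..0: t=0:+1/36 = 1/36
⇒ 3j(3 1 4; 0 0 0)² = 4/63, sgn +1
Racah Σ t=0..0: t=0:+1/48 = 1/48
⇒ 3j(3 1 4; -1 0 1)² = 5/84, sgn -1
4πI² = N·(3j₀)²·(3jₘ)² = 5/7
I = -1·√(0.714286/4π) = -0.23841361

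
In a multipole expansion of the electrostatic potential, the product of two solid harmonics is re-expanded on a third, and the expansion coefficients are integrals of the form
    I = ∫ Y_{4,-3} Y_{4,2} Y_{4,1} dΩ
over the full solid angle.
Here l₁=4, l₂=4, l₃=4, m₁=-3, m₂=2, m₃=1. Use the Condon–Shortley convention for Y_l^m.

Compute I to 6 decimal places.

-0.063661

m-sum 0 ✓  L=12 even ✓  0≤4≤8 ✓
Π(2lᵢ+1) = 9×9×9 = 729
triangle coeff Δ(4,4,4) = 1/450450
Σ_t [0,4]: t=0:+1/13824 t=1:−1/216 t=2:+1/64 t=3:−1/216 t=4:+1/13824 = 5/768
(3j)²=18/1001 [(4 4 4; 0 0 0)], sign=+1
Σ_t [3,4]: t=3:−1/864 t=4:+1/576 = 1/1728
(3j)²=5/1287 [(4 4 4; -3 2 1)], sign=-1
⇒ 4πI² = 7290/143143
I = (-1)√(7290/143143/(4π)) = -0.06366105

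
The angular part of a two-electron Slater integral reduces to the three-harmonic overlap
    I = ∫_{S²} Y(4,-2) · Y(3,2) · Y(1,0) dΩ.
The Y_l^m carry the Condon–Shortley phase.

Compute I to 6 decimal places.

0.213244

Rules hold: Σm=0, L=8 even, 1≤1≤7.
N = 9·7·3 = 189
Δ = 6!·2!·0!/9! = 1/252
Racah Σ t=3..3: t=3:−1/36 = -1/36
⇒ 3j(4 3 1; 0 0 0)² = 4/63, sgn +1
Racah Σ t=5..5: t=5:−1/120 = -1/120
⇒ 3j(4 3 1; -2 2 0)² = 1/21, sgn +1
4πI² = N·(3j₀)²·(3jₘ)² = 4/7
I = +1·√(0.571429/4π) = 0.21324362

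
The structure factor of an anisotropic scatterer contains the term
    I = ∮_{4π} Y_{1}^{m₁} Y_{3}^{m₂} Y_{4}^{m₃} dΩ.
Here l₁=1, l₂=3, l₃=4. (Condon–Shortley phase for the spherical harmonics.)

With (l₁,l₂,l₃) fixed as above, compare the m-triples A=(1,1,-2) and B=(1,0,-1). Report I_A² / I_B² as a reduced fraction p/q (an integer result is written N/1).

Shared (l₁,l₂,l₃)=(1,3,4): N and (l;000)² cancel in I_A²/I_B².
A: Δ = 0!·2!·6!/9! = 1/252; Racah Σ t=0..0: t=0:+1/96 = 1/96; ⇒ 3j(1 3 4; 1 1 -2)² = 5/84, sgn +1
B: Δ = 0!·2!·6!/9! = 1/252; Racah Σ t=0..0: t=0:+1/72 = 1/72; ⇒ 3j(1 3 4; 1 0 -1)² = 5/126, sgn -1
I_A²/I_B² = (5/84)/(5/126) = 3/2

3/2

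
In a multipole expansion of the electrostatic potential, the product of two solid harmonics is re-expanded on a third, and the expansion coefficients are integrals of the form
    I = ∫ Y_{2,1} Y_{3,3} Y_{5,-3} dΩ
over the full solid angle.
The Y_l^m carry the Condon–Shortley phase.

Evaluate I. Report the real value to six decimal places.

Σmᵢ = 1 ≠ 0, so the φ-integral vanishes; I = 0

0.000000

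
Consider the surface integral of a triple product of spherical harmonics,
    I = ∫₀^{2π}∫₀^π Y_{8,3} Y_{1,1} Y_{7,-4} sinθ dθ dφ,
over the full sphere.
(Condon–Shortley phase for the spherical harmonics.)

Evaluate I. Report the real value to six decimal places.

m-sum 0 ✓  L=16 even ✓  7≤7≤9 ✓
Π(2lᵢ+1) = 17×3×15 = 765
triangle coeff Δ(8,1,7) = 1/2040
Σ_t [1,1]: t=1:−1/25401600 = -1/25401600
(3j)²=8/255 [(8 1 7; 0 0 0)], sign=+1
Σ_t [2,2]: t=2:+1/479001600 = 1/479001600
(3j)²=1/204 [(8 1 7; 3 1 -4)], sign=-1
⇒ 4πI² = 2/17
I = (-1)√(2/17/(4π)) = -0.09675772

-0.096758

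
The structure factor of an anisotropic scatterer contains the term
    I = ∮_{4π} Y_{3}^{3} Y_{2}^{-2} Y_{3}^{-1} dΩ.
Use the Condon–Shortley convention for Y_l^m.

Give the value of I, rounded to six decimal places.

0.132981

Checks pass: Σm=0; 8 even; l₃=3∈[1,5].
(2·3+1)(2·2+1)(2·3+1) = 245
Δ: 2! 4! 2! / 9! → 1/3780
sum: t=0:+1/24 t=1:−1/4 t=2:+1/24 = -1/6
3j²(3 2 3; 0 0 0) = Δ·Π!·Σ² = 4/105  (sign +1)
sum: t=0:+1/96 = 1/96
3j²(3 2 3; 3 -2 -1) = Δ·Π!·Σ² = 1/42  (sign +1)
combine: 4πI² = 245·4/105·1/42 = 2/9
take √, sign +1: I = 0.13298076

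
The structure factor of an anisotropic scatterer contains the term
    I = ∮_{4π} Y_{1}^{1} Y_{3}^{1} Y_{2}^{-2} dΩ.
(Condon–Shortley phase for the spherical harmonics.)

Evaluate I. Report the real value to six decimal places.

Rules hold: Σm=0, L=6 even, 2≤2≤4.
N = 3·7·5 = 105
Δ = 2!·0!·4!/7! = 1/105
Racah Σ t=1..1: t=1:−1/4 = -1/4
⇒ 3j(1 3 2; 0 0 0)² = 3/35, sgn -1
Racah Σ t=0..0: t=0:+1/48 = 1/48
⇒ 3j(1 3 2; 1 1 -2)² = 1/105, sgn +1
4πI² = N·(3j₀)²·(3jₘ)² = 3/35
I = -1·√(0.0857143/4π) = -0.08258890

-0.082589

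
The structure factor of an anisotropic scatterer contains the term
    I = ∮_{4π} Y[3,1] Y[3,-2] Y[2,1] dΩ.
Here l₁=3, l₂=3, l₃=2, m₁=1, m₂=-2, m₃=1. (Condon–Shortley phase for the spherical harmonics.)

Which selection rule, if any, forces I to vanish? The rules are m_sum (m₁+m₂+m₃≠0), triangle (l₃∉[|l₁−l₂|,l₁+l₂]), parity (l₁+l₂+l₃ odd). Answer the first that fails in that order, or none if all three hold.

none

azimuthal sum: 1 − 2 + 1 = 0  ✓
0 ≤ 2 ≤ 6 (triangle on l)  ✓
L = 3 + 3 + 2 = 8 (even)  ✓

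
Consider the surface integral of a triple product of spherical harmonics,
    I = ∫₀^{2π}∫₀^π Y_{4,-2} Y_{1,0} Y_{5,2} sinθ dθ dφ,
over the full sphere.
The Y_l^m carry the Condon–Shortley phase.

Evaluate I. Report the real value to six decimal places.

m-sum 0 ✓  L=10 even ✓  3≤5≤5 ✓
Π(2lᵢ+1) = 9×3×11 = 297
triangle coeff Δ(4,1,5) = 1/495
Σ_t [0,0]: t=0:+1/576 = 1/576
(3j)²=5/99 [(4 1 5; 0 0 0)], sign=-1
Σ_t [0,0]: t=0:+1/1440 = 1/1440
(3j)²=7/165 [(4 1 5; -2 0 2)], sign=-1
⇒ 4πI² = 7/11
I = (+1)√(7/11/(4π)) = 0.22503380

0.225034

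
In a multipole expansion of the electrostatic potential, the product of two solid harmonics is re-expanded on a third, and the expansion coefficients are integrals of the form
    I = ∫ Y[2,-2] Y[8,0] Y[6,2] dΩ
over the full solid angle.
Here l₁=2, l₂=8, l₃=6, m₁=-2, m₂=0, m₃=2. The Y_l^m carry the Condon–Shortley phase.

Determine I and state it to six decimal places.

0.071001

m-sum 0 ✓  L=16 even ✓  6≤6≤10 ✓
Π(2lᵢ+1) = 5×17×13 = 1105
triangle coeff Δ(2,8,6) = 1/30940
Σ_t [2,2]: t=2:+1/2073600 = 1/2073600
(3j)²=28/1105 [(2 8 6; 0 0 0)], sign=+1
Σ_t [4,4]: t=4:+1/23224320 = 1/23224320
(3j)²=1/442 [(2 8 6; -2 0 2)], sign=+1
⇒ 4πI² = 14/221
I = (+1)√(14/221/(4π)) = 0.07100075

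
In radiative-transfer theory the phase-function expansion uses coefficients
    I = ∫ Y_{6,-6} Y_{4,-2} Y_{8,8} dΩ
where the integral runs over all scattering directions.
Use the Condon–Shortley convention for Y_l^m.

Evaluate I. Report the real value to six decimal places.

Rules hold: Σm=0, L=18 even, 2≤8≤10.
N = 13·9·17 = 1989
Δ = 2!·10!·6!/19! = 1/23279256
Racah Σ t=0..2: t=0:+1/1658880 t=1:−1/518400 t=2:+1/1658880 = -1/1382400
⇒ 3j(6 4 8; 0 0 0)² = 504/46189, sgn -1
Racah Σ t=2..2: t=2:+1/5225472000 = 1/5225472000
⇒ 3j(6 4 8; -6 -2 8)² = 22/969, sgn +1
4πI² = N·(3j₀)²·(3jₘ)² = 3024/6137
I = -1·√(0.492749/4π) = -0.19801947

-0.198019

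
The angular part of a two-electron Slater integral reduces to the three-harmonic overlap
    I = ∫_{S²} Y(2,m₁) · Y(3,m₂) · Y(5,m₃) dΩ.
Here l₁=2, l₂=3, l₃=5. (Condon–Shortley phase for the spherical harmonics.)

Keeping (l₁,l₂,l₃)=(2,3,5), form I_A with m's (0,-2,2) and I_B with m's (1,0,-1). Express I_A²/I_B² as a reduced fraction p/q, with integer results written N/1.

63/80

Shared (l₁,l₂,l₃)=(2,3,5): N and (l;000)² cancel in I_A²/I_B².
A: Δ = 0!·4!·6!/11! = 1/2310; Racah Σ t=0..0: t=0:+1/480 = 1/480; ⇒ 3j(2 3 5; 0 -2 2)² = 3/110, sgn -1
B: Δ = 0!·4!·6!/11! = 1/2310; Racah Σ t=0..0: t=0:+1/216 = 1/216; ⇒ 3j(2 3 5; 1 0 -1)² = 8/231, sgn +1
I_A²/I_B² = (3/110)/(8/231) = 63/80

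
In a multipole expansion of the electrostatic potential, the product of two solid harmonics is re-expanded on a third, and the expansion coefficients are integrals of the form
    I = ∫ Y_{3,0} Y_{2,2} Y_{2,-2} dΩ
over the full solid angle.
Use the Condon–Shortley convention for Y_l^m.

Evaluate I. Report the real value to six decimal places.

0.000000

L=7 odd ⇒ parity kills the (l;000) factor ⇒ I = 0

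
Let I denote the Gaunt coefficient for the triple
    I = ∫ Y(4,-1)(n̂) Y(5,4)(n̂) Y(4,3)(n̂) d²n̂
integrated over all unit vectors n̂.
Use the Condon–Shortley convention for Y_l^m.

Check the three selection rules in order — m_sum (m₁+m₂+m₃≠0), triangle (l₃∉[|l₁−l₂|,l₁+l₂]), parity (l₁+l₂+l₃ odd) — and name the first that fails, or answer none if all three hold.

m_sum

Σmᵢ = 6  ✗
l₃∈[|l₁−l₂|,l₁+l₂]=[1,9], have l₃=4
Σlᵢ = 13 ⇒ odd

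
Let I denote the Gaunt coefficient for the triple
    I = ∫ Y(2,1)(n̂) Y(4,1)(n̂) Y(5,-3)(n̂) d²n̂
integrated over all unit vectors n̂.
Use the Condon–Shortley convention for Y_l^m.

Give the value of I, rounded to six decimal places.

0.000000

1 + 1 − 3 = -1 ≠ 0: azimuthal integral kills it; I = 0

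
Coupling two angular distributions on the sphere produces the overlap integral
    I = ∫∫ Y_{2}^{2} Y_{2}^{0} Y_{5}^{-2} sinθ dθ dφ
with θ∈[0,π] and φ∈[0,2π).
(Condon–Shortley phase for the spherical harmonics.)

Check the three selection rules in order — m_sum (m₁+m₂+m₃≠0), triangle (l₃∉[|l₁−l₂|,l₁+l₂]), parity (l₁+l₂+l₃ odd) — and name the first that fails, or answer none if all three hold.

Σmᵢ = 0  ✓
l₃∈[|l₁−l₂|,l₁+l₂]=[0,4], have l₃=5  ✗
Σlᵢ = 9 ⇒ odd

triangle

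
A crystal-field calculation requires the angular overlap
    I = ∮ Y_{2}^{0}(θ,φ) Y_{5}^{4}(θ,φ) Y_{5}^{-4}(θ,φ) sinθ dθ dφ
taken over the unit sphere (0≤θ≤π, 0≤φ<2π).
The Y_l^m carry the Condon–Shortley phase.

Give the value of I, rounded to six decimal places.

m-sum 0 ✓  L=12 even ✓  3≤5≤7 ✓
Π(2lᵢ+1) = 5×11×11 = 605
triangle coeff Δ(2,5,5) = 1/38610
Σ_t [0,2]: t=0:+1/2880 t=1:−1/576 t=2:+1/2880 = -1/960
(3j)²=10/429 [(2 5 5; 0 0 0)], sign=+1
Σ_t [1,2]: t=1:−1/40320 t=2:+1/20160 = 1/40320
(3j)²=6/715 [(2 5 5; 0 4 -4)], sign=-1
⇒ 4πI² = 20/169
I = (-1)√(20/169/(4π)) = -0.09704356

-0.097044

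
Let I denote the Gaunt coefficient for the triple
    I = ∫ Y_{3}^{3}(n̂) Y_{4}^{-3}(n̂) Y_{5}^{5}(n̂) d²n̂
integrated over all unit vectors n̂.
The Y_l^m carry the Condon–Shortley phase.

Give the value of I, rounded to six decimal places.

0.000000

m-sum = 3 − 3 + 5 = 5 ≠ 0 ⇒ I = 0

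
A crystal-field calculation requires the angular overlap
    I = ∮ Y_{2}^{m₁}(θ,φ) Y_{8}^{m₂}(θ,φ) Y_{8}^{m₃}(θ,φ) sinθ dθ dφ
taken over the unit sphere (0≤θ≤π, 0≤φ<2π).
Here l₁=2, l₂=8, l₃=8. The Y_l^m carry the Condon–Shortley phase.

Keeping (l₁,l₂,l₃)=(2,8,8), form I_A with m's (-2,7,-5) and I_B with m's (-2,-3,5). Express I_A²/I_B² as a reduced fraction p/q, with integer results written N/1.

21/52

l's match ⇒ only the (l;m) 3-j factors differ between A and B.
A: triangle coeff Δ(2,8,8) = 1/348840; Σ_t [2,2]: t=2:+1/24908083200 = 1/24908083200; (3j)²=7/1292 [(2 8 8; -2 7 -5)], sign=-1
B: triangle coeff Δ(2,8,8) = 1/348840; Σ_t [2,2]: t=2:+1/958003200 = 1/958003200; (3j)²=13/969 [(2 8 8; -2 -3 5)], sign=-1
I_A²/I_B² = (7/1292)/(13/969) = 21/52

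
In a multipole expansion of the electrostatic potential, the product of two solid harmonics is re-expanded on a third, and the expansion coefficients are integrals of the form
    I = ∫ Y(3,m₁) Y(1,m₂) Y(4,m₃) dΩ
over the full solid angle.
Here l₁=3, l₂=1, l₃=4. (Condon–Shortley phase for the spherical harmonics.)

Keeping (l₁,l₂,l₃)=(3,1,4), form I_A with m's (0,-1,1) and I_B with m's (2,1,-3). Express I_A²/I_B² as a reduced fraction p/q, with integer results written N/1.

10/21

Same 3,1,4: normalisation and zero-m 3j drop out of the ratio.
A: Δ: 0! 6! 2! / 9! → 1/252; sum: t=0:+1/72 = 1/72; 3j²(3 1 4; 0 -1 1) = Δ·Π!·Σ² = 5/126  (sign -1)
B: Δ: 0! 6! 2! / 9! → 1/252; sum: t=0:+1/240 = 1/240; 3j²(3 1 4; 2 1 -3) = Δ·Π!·Σ² = 1/12  (sign -1)
I_A²/I_B² = (5/126)/(1/12) = 10/21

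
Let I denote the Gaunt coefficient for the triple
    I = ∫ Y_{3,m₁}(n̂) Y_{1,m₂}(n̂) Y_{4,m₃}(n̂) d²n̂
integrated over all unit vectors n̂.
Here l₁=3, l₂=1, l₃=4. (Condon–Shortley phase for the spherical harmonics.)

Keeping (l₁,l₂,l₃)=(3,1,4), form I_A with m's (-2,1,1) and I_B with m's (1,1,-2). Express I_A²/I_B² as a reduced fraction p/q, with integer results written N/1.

1/5

Same 3,1,4: normalisation and zero-m 3j drop out of the ratio.
A: Δ: 0! 6! 2! / 9! → 1/252; sum: t=0:+1/240 = 1/240; 3j²(3 1 4; -2 1 1) = Δ·Π!·Σ² = 1/84  (sign -1)
B: Δ: 0! 6! 2! / 9! → 1/252; sum: t=0:+1/96 = 1/96; 3j²(3 1 4; 1 1 -2) = Δ·Π!·Σ² = 5/84  (sign +1)
I_A²/I_B² = (1/84)/(5/84) = 1/5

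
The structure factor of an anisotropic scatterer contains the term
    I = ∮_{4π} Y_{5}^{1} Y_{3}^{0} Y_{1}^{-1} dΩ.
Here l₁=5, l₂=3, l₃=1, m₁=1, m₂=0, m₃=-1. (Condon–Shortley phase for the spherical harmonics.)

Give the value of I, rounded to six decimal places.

|5−3|≤1≤5+3 violated ⇒ I = 0

0.000000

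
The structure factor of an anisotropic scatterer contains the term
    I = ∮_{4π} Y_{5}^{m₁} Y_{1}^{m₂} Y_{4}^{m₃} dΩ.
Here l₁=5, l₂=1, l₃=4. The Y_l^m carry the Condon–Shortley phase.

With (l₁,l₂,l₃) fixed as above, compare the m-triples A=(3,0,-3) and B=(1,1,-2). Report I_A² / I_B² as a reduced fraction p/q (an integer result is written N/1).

8/3

Same 5,1,4: normalisation and zero-m 3j drop out of the ratio.
A: Δ: 2! 8! 0! / 11! → 1/495; sum: t=1:−1/5040 = -1/5040; 3j²(5 1 4; 3 0 -3) = Δ·Π!·Σ² = 16/495  (sign +1)
B: Δ: 2! 8! 0! / 11! → 1/495; sum: t=2:+1/2880 = 1/2880; 3j²(5 1 4; 1 1 -2) = Δ·Π!·Σ² = 2/165  (sign +1)
I_A²/I_B² = (16/495)/(2/165) = 8/3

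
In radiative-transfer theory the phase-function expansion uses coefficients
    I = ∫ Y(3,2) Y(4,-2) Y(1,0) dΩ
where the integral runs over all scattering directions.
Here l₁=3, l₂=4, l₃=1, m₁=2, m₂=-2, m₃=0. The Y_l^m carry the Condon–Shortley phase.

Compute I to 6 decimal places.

0.213244

Checks pass: Σm=0; 8 even; l₃=1∈[1,7].
(2·3+1)(2·4+1)(2·1+1) = 189
Δ: 6! 0! 2! / 9! → 1/252
sum: t=3:−1/36 = -1/36
3j²(3 4 1; 0 0 0) = Δ·Π!·Σ² = 4/63  (sign +1)
sum: t=1:−1/120 = -1/120
3j²(3 4 1; 2 -2 0) = Δ·Π!·Σ² = 1/21  (sign +1)
combine: 4πI² = 189·4/63·1/21 = 4/7
take √, sign +1: I = 0.21324362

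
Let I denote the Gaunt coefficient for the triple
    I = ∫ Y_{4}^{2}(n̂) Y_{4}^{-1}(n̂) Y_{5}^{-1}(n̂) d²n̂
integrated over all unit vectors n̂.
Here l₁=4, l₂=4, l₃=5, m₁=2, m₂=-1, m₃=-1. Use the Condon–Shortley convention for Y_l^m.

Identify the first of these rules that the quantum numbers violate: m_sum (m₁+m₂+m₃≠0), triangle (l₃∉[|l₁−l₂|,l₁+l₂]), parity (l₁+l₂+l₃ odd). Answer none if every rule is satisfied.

azimuthal sum: 2 − 1 − 1 = 0  ✓
0 ≤ 5 ≤ 8 (triangle on l)  ✓
L = 4 + 4 + 5 = 13 (odd)  ✗

parity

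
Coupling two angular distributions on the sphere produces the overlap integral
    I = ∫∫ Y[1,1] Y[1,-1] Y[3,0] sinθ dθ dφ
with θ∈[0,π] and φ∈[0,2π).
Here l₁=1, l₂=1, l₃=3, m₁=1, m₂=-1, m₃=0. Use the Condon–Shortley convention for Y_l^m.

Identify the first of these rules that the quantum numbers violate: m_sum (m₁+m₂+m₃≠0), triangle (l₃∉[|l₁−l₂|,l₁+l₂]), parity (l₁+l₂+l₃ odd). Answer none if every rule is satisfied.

triangle

azimuthal sum: 1 − 1 + 0 = 0  ✓
0 ≤ 3 ≤ 2 (triangle on l)  ✗
L = 1 + 1 + 3 = 5 (odd)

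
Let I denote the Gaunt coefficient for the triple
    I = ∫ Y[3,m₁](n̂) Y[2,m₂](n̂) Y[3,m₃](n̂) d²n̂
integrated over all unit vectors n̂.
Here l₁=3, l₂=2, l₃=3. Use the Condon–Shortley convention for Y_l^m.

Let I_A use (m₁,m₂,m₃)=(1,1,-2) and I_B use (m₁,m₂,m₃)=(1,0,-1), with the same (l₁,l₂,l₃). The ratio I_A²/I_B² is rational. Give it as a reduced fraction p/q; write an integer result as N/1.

l's match ⇒ only the (l;m) 3-j factors differ between A and B.
A: triangle coeff Δ(3,2,3) = 1/3780; Σ_t [1,2]: t=1:−1/12 t=2:+1/48 = -1/16; (3j)²=1/28 [(3 2 3; 1 1 -2)], sign=+1
B: triangle coeff Δ(3,2,3) = 1/3780; Σ_t [0,2]: t=0:+1/16 t=1:−1/6 t=2:+1/96 = -3/32; (3j)²=3/140 [(3 2 3; 1 0 -1)], sign=-1
I_A²/I_B² = (1/28)/(3/140) = 5/3

5/3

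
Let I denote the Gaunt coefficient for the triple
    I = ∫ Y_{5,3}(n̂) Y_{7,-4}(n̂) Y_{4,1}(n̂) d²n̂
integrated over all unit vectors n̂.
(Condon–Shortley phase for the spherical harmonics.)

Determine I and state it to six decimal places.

0.052474

Rules hold: Σm=0, L=16 even, 2≤4≤12.
N = 11·15·9 = 1485
Δ = 8!·2!·6!/17! = 1/6126120
Racah Σ t=3..5: t=3:−1/69120 t=4:+1/20736 t=5:−1/69120 = 1/51840
⇒ 3j(5 7 4; 0 0 0)² = 280/21879, sgn +1
Racah Σ t=0..2: t=0:+1/2903040 t=1:−1/241920 t=2:+1/345600 = -13/14515200
⇒ 3j(5 7 4; 3 -4 1)² = 13/7140, sgn +1
4πI² = N·(3j₀)²·(3jₘ)² = 10/289
I = +1·√(0.0346021/4π) = 0.05247424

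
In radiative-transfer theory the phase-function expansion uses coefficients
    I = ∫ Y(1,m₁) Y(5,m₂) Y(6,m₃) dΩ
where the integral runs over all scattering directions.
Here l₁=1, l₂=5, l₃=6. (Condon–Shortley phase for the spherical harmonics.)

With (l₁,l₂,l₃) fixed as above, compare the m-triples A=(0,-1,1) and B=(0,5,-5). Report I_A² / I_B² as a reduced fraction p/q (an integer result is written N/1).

Same 1,5,6: normalisation and zero-m 3j drop out of the ratio.
A: Δ: 0! 2! 10! / 13! → 1/858; sum: t=0:+1/17280 = 1/17280; 3j²(1 5 6; 0 -1 1) = Δ·Π!·Σ² = 35/858  (sign -1)
B: Δ: 0! 2! 10! / 13! → 1/858; sum: t=0:+1/3628800 = 1/3628800; 3j²(1 5 6; 0 5 -5) = Δ·Π!·Σ² = 1/78  (sign -1)
I_A²/I_B² = (35/858)/(1/78) = 35/11

35/11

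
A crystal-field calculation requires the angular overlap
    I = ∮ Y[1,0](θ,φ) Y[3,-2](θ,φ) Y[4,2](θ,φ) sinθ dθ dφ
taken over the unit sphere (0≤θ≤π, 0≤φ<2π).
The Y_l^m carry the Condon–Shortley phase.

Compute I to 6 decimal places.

0.213244

Checks pass: Σm=0; 8 even; l₃=4∈[2,4].
(2·1+1)(2·3+1)(2·4+1) = 189
Δ: 0! 2! 6! / 9! → 1/252
sum: t=0:+1/36 = 1/36
3j²(1 3 4; 0 0 0) = Δ·Π!·Σ² = 4/63  (sign +1)
sum: t=0:+1/120 = 1/120
3j²(1 3 4; 0 -2 2) = Δ·Π!·Σ² = 1/21  (sign +1)
combine: 4πI² = 189·4/63·1/21 = 4/7
take √, sign +1: I = 0.21324362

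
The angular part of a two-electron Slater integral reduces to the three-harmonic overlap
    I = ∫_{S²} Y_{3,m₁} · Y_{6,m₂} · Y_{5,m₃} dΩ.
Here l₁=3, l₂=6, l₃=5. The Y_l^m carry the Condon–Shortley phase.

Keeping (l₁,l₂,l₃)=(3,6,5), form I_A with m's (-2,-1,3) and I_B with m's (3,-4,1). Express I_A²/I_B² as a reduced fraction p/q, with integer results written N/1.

16/21

Shared (l₁,l₂,l₃)=(3,6,5): N and (l;000)² cancel in I_A²/I_B².
A: Δ = 4!·2!·8!/15! = 1/675675; Racah Σ t=3..4: t=3:−1/17280 t=4:+1/120960 = -1/20160; ⇒ 3j(3 6 5; -2 -1 3)² = 64/3003, sgn -1
B: Δ = 4!·2!·8!/15! = 1/675675; Racah Σ t=0..0: t=0:+1/69120 = 1/69120; ⇒ 3j(3 6 5; 3 -4 1)² = 4/143, sgn +1
I_A²/I_B² = (64/3003)/(4/143) = 16/21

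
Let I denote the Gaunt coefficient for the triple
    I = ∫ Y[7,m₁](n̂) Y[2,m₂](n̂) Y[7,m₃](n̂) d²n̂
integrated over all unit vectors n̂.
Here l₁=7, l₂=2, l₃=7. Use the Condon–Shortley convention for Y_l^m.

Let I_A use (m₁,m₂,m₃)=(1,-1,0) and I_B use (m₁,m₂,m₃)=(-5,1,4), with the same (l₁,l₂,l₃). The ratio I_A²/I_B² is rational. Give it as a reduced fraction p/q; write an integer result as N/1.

Shared (l₁,l₂,l₃)=(7,2,7): N and (l;000)² cancel in I_A²/I_B².
A: Δ = 2!·12!·2!/17! = 1/185640; Racah Σ t=0..1: t=0:+1/1036800 t=1:−1/1209600 = 1/7257600; ⇒ 3j(7 2 7; 1 -1 0)² = 1/2210, sgn -1
B: Δ = 2!·12!·2!/17! = 1/185640; Racah Σ t=1..2: t=1:−1/79833600 t=2:+1/14515200 = 1/17740800; ⇒ 3j(7 2 7; -5 1 4)² = 729/30940, sgn -1
I_A²/I_B² = (1/2210)/(729/30940) = 14/729

14/729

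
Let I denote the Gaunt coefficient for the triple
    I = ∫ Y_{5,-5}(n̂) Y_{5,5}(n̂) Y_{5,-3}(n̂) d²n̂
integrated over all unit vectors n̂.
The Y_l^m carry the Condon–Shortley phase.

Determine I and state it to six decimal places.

0.000000

m-sum = -5 + 5 − 3 = -3 ≠ 0 ⇒ I = 0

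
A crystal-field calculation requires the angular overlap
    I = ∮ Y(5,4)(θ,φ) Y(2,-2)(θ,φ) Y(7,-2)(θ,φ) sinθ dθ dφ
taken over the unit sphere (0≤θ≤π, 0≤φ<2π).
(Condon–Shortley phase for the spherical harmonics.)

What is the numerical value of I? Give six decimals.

Checks pass: Σm=0; 14 even; l₃=7∈[3,7].
(2·5+1)(2·2+1)(2·7+1) = 825
Δ: 0! 10! 4! / 15! → 1/15015
sum: t=0:+1/57600 = 1/57600
3j²(5 2 7; 0 0 0) = Δ·Π!·Σ² = 21/715  (sign -1)
sum: t=0:+1/8709120 = 1/8709120
3j²(5 2 7; 4 -2 -2) = Δ·Π!·Σ² = 1/3003  (sign -1)
combine: 4πI² = 825·21/715·1/3003 = 15/1859
take √, sign +1: I = 0.02533967

0.025340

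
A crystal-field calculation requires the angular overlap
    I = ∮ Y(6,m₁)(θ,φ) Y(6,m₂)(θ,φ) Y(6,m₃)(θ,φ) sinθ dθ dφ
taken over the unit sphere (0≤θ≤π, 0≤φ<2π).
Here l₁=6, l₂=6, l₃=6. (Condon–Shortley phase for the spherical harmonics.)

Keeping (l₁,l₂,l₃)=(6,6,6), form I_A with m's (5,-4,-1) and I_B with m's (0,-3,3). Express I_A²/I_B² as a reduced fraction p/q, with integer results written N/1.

2079/1849

Same 6,6,6: normalisation and zero-m 3j drop out of the ratio.
A: Δ: 6! 6! 6! / 19! → 1/325909584; sum: t=0:+1/4147200 t=1:−1/10368000 = 1/6912000; 3j²(6 6 6; 5 -4 -1) = Δ·Π!·Σ² = 189/16796  (sign -1)
B: Δ: 6! 6! 6! / 19! → 1/325909584; sum: t=0:+1/18662400 t=1:−1/691200 t=2:+1/276480 t=3:−1/933120 = 43/37324800; 3j²(6 6 6; 0 -3 3) = Δ·Π!·Σ² = 1849/184756  (sign -1)
I_A²/I_B² = (189/16796)/(1849/184756) = 2079/1849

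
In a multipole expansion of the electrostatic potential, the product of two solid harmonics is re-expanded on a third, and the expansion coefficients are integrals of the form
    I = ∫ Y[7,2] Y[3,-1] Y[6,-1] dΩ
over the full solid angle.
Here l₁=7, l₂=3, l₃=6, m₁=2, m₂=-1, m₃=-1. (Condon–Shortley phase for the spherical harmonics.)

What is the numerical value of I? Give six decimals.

m-sum 0 ✓  L=16 even ✓  4≤6≤10 ✓
Π(2lᵢ+1) = 15×7×13 = 1365
triangle coeff Δ(7,3,6) = 1/2042040
Σ_t [1,3]: t=1:−1/207360 t=2:+1/57600 t=3:−1/207360 = 1/129600
(3j)²=168/12155 [(7 3 6; 0 0 0)], sign=+1
Σ_t [0,2]: t=0:+1/691200 t=1:−1/103680 t=2:+1/241920 = -59/14515200
(3j)²=3481/340340 [(7 3 6; 2 -1 -1)], sign=+1
⇒ 4πI² = 438606/2272985
I = (+1)√(438606/2272985/(4π)) = 0.12391791

0.123918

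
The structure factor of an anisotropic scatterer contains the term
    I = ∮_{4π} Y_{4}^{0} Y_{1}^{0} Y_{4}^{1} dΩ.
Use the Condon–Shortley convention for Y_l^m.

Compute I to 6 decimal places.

m-sum = 0 + 0 + 1 = 1 ≠ 0 ⇒ I = 0

0.000000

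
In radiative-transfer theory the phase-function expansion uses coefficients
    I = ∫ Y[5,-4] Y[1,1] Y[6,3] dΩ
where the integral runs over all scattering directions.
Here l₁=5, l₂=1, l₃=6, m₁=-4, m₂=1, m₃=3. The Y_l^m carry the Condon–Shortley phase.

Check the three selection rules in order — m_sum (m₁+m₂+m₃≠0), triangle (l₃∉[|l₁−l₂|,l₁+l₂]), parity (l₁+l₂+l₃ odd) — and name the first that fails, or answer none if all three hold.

Σmᵢ = 0  ✓
l₃∈[|l₁−l₂|,l₁+l₂]=[4,6], have l₃=6  ✓
Σlᵢ = 12 ⇒ even  ✓

none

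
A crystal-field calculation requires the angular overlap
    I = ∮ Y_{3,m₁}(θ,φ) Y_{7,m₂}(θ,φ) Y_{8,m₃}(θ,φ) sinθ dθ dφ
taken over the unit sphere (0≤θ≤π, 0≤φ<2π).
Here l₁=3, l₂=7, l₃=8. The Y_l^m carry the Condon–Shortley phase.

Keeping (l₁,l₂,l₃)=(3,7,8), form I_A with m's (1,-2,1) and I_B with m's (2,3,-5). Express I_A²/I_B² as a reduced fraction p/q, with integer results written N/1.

Shared (l₁,l₂,l₃)=(3,7,8): N and (l;000)² cancel in I_A²/I_B².
A: Δ = 2!·4!·12!/19! = 1/5290740; Racah Σ t=0..2: t=0:+1/4838400 t=1:−1/5806080 t=2:+1/104509440 = 23/522547200; ⇒ 3j(3 7 8; 1 -2 1)² = 529/377910, sgn -1
B: Δ = 2!·4!·12!/19! = 1/5290740; Racah Σ t=0..1: t=0:+1/87091200 t=1:−1/52254720 = -1/130636800; ⇒ 3j(3 7 8; 2 3 -5)² = 88/20349, sgn +1
I_A²/I_B² = (529/377910)/(88/20349) = 3703/11440

3703/11440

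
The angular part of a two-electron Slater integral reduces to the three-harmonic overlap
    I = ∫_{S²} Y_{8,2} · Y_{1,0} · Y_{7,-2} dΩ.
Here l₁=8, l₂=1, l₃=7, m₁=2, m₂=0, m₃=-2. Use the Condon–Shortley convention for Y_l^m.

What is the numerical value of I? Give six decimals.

0.237007

Checks pass: Σm=0; 16 even; l₃=7∈[7,9].
(2·8+1)(2·1+1)(2·7+1) = 765
Δ: 2! 14! 0! / 17! → 1/2040
sum: t=1:−1/25401600 = -1/25401600
3j²(8 1 7; 0 0 0) = Δ·Π!·Σ² = 8/255  (sign +1)
sum: t=1:−1/43545600 = -1/43545600
3j²(8 1 7; 2 0 -2) = Δ·Π!·Σ² = 1/34  (sign +1)
combine: 4πI² = 765·8/255·1/34 = 12/17
take √, sign +1: I = 0.23700703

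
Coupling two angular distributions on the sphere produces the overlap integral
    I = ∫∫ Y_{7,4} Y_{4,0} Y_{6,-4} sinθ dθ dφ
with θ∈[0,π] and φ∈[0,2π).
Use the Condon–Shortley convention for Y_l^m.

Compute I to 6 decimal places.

0.000000

L=17 odd ⇒ parity kills the (l;000) factor ⇒ I = 0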